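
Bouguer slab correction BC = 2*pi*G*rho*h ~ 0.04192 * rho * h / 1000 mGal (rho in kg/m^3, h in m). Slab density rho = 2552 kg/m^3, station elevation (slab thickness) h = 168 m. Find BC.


BC = 0.04192 * rho * h / 1000
= 0.04192 * 2552 * 168 / 1000
= 17.9726 mGal

17.9726


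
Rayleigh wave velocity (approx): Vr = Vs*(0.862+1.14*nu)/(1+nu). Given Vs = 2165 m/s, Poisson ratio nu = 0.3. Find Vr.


Numerator factor = 0.862 + 1.14*0.3 = 1.204
Denominator = 1 + 0.3 = 1.3
Vr = 2165 * 1.204 / 1.3 = 2005.12 m/s

2005.12


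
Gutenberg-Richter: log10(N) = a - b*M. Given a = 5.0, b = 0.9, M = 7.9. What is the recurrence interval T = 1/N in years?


log10(N) = 5.0 - 0.9*7.9 = -2.11
N = 10^-2.11 = 0.007762
T = 1/N = 1/0.007762 = 128.825 years

128.825


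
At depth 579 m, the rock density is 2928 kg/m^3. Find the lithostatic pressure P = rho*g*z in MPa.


P = rho * g * z / 1e6
= 2928 * 9.81 * 579 / 1e6
= 16631010.72 / 1e6
= 16.631 MPa

16.631


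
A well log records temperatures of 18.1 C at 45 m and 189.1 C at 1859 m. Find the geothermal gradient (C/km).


dT = 189.1 - 18.1 = 171.0 C
dz = 1859 - 45 = 1814 m
gradient = dT/dz * 1000 = 171.0/1814 * 1000 = 94.2668 C/km

94.2668


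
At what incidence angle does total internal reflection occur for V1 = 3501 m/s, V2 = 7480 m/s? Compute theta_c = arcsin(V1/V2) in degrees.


V1/V2 = 3501/7480 = 0.468048
theta_c = arcsin(0.468048) = 27.9077 degrees

27.9077


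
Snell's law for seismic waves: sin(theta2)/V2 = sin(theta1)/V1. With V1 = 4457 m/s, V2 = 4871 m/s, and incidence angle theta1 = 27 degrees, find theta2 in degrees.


sin(theta1) = sin(27 deg) = 0.45399
sin(theta2) = V2/V1 * sin(theta1) = 4871/4457 * 0.45399 = 0.496161
theta2 = arcsin(0.496161) = 29.7463 degrees

29.7463


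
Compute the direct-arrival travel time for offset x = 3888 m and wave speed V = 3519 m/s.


t = x / V
= 3888 / 3519
= 1.1049 s

1.1049


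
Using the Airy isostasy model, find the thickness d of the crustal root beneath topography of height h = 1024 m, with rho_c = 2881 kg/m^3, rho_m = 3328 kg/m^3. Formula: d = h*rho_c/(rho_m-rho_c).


rho_m - rho_c = 3328 - 2881 = 447
d = 1024 * 2881 / 447
= 2950144 / 447
= 6599.87 m

6599.87


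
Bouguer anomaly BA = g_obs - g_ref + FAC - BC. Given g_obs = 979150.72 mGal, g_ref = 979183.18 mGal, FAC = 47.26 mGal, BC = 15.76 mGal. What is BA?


BA = g_obs - g_ref + FAC - BC
= 979150.72 - 979183.18 + 47.26 - 15.76
= -0.96 mGal

-0.96


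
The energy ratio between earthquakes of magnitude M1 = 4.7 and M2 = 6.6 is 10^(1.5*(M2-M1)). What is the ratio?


M2 - M1 = 6.6 - 4.7 = 1.9
1.5 * 1.9 = 2.85
ratio = 10^2.85 = 707.95

707.95


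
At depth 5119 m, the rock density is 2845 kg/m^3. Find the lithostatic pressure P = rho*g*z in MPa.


P = rho * g * z / 1e6
= 2845 * 9.81 * 5119 / 1e6
= 142868474.55 / 1e6
= 142.8685 MPa

142.8685


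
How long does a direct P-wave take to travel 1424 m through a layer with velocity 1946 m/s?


t = x / V
= 1424 / 1946
= 0.7318 s

0.7318


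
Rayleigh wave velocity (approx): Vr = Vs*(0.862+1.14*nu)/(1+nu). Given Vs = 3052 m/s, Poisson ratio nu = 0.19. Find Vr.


Numerator factor = 0.862 + 1.14*0.19 = 1.0786
Denominator = 1 + 0.19 = 1.19
Vr = 3052 * 1.0786 / 1.19 = 2766.29 m/s

2766.29


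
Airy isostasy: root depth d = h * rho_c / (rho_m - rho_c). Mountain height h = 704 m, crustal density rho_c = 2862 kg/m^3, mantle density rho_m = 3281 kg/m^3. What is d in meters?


rho_m - rho_c = 3281 - 2862 = 419
d = 704 * 2862 / 419
= 2014848 / 419
= 4808.71 m

4808.71


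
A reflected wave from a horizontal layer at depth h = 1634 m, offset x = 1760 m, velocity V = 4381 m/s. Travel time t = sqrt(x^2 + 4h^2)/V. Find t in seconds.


x^2 + 4h^2 = 1760^2 + 4*1634^2 = 3097600 + 10679824 = 13777424
sqrt(13777424) = 3711.7953
t = 3711.7953 / 4381 = 0.8472 s

0.8472


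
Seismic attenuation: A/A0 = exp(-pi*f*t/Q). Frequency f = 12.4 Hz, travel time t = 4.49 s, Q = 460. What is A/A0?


pi*f*t/Q = pi*12.4*4.49/460 = 0.380242
A/A0 = exp(-0.380242) = 0.683696

0.683696


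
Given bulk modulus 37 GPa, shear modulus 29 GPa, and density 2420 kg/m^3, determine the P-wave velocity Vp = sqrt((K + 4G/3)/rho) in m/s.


First compute the effective modulus:
K + 4G/3 = 37e9 + 4*29e9/3 = 75666666666.67 Pa
Then divide by density:
75666666666.67 / 2420 = 31267217.6309 Pa/(kg/m^3)
Take the square root:
Vp = sqrt(31267217.6309) = 5591.71 m/s

5591.71


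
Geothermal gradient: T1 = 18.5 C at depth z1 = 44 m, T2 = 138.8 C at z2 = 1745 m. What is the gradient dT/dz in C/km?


dT = 138.8 - 18.5 = 120.3 C
dz = 1745 - 44 = 1701 m
gradient = dT/dz * 1000 = 120.3/1701 * 1000 = 70.7231 C/km

70.7231


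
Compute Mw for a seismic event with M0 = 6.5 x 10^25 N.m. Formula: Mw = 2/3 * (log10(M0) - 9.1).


log10(M0) = log10(6.5 x 10^25) = 25.8129
Mw = 2/3 * (25.8129 - 9.1)
= 2/3 * 16.7129
= 11.14

11.14


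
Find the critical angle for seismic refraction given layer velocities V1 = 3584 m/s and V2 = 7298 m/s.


V1/V2 = 3584/7298 = 0.491093
theta_c = arcsin(0.491093) = 29.4125 degrees

29.4125


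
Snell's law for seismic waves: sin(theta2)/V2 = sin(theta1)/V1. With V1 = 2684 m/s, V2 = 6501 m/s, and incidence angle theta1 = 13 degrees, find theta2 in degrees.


sin(theta1) = sin(13 deg) = 0.224951
sin(theta2) = V2/V1 * sin(theta1) = 6501/2684 * 0.224951 = 0.544861
theta2 = arcsin(0.544861) = 33.0152 degrees

33.0152


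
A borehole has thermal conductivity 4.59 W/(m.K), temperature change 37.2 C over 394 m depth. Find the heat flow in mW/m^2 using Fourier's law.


q = k * dT / dz * 1000
= 4.59 * 37.2 / 394 * 1000
= 0.433371 * 1000
= 433.3706 mW/m^2

433.3706


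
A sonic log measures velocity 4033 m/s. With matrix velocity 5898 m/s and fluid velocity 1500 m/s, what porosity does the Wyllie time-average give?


1/V - 1/Vm = 1/4033 - 1/5898 = 7.841e-05
1/Vf - 1/Vm = 1/1500 - 1/5898 = 0.00049712
phi = 7.841e-05 / 0.00049712 = 0.1577

0.1577


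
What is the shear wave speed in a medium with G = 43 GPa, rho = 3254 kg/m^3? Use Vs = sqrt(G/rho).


Convert G to Pa: G = 43e9 Pa
Compute G/rho = 43e9 / 3254 = 13214505.2243
Vs = sqrt(13214505.2243) = 3635.18 m/s

3635.18


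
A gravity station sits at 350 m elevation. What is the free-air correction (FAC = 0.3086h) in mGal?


FAC = 0.3086 * h
= 0.3086 * 350
= 108.01 mGal

108.01


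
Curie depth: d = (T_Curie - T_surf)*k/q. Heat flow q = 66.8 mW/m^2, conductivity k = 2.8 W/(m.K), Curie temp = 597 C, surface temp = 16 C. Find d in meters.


T_Curie - T_surf = 597 - 16 = 581 C
Convert q to W/m^2: 66.8 mW/m^2 = 0.0668 W/m^2
d = 581 * 2.8 / 0.0668 = 24353.29 m

24353.29


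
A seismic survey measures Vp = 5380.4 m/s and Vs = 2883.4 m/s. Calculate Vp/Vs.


Vp/Vs = 5380.4 / 2883.4
= 1.866

1.866


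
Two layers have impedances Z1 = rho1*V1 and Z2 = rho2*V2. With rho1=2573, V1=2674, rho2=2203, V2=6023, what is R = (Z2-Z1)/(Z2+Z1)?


Z1 = 2573 * 2674 = 6880202
Z2 = 2203 * 6023 = 13268669
R = (13268669 - 6880202) / (13268669 + 6880202) = 6388467 / 20148871 = 0.3171

0.3171


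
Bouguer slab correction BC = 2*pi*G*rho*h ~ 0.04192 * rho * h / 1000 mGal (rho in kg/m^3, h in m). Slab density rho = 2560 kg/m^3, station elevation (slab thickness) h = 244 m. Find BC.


BC = 0.04192 * rho * h / 1000
= 0.04192 * 2560 * 244 / 1000
= 26.1849 mGal

26.1849


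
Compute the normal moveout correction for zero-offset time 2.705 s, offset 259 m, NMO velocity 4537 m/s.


x/Vnmo = 259/4537 = 0.057086
(x/Vnmo)^2 = 0.003259
t0^2 = 7.317025
sqrt(7.317025 + 0.003259) = 2.705602
dt = 2.705602 - 2.705 = 0.000602

6.020000e-04


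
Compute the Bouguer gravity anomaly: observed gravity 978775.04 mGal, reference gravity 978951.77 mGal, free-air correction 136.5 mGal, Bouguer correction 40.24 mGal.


BA = g_obs - g_ref + FAC - BC
= 978775.04 - 978951.77 + 136.5 - 40.24
= -80.47 mGal

-80.47


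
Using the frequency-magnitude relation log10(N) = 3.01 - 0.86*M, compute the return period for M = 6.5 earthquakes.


log10(N) = 3.01 - 0.86*6.5 = -2.58
N = 10^-2.58 = 0.00263
T = 1/N = 1/0.00263 = 380.1894 years

380.1894


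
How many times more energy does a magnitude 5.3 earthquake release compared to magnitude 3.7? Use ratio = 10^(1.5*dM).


M2 - M1 = 5.3 - 3.7 = 1.6
1.5 * 1.6 = 2.4
ratio = 10^2.4 = 251.19

251.19


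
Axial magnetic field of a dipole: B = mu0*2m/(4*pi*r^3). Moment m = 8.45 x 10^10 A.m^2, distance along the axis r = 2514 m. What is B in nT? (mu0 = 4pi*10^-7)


m = 8.45 x 10^10 = 84500000000 A.m^2
2m = 169000000000 A.m^2
r^3 = 2514^3 = 15888972744
B = (4pi*10^-7) * 169000000000 / (4*pi * 15888972744) * 1e9
= 212371.663383 / 199666720182.56 * 1e9
= 1063.6308 nT

1063.6308


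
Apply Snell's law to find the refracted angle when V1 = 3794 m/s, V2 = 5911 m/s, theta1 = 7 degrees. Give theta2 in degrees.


sin(theta1) = sin(7 deg) = 0.121869
sin(theta2) = V2/V1 * sin(theta1) = 5911/3794 * 0.121869 = 0.189871
theta2 = arcsin(0.189871) = 10.9452 degrees

10.9452


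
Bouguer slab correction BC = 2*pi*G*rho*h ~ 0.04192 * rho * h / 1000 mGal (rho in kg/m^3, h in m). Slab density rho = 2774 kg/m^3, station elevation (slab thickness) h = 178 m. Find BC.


BC = 0.04192 * rho * h / 1000
= 0.04192 * 2774 * 178 / 1000
= 20.6989 mGal

20.6989


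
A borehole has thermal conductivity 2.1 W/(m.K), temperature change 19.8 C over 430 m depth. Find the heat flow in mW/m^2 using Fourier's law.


q = k * dT / dz * 1000
= 2.1 * 19.8 / 430 * 1000
= 0.096698 * 1000
= 96.6977 mW/m^2

96.6977


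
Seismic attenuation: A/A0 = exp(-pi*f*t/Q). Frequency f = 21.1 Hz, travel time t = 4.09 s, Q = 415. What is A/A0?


pi*f*t/Q = pi*21.1*4.09/415 = 0.653292
A/A0 = exp(-0.653292) = 0.52033

0.52033


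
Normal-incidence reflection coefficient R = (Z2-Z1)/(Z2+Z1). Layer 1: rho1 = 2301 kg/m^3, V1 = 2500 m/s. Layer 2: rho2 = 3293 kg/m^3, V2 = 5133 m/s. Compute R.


Z1 = 2301 * 2500 = 5752500
Z2 = 3293 * 5133 = 16902969
R = (16902969 - 5752500) / (16902969 + 5752500) = 11150469 / 22655469 = 0.4922

0.4922


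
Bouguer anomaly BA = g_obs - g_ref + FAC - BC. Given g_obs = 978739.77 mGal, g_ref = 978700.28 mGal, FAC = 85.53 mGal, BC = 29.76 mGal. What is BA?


BA = g_obs - g_ref + FAC - BC
= 978739.77 - 978700.28 + 85.53 - 29.76
= 95.26 mGal

95.26


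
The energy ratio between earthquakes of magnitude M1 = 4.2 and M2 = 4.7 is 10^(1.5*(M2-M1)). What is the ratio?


M2 - M1 = 4.7 - 4.2 = 0.5
1.5 * 0.5 = 0.75
ratio = 10^0.75 = 5.62

5.62


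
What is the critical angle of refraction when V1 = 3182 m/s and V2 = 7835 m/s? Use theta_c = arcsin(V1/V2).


V1/V2 = 3182/7835 = 0.406126
theta_c = arcsin(0.406126) = 23.9617 degrees

23.9617


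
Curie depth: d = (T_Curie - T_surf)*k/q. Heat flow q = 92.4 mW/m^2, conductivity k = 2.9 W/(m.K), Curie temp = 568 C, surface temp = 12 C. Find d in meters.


T_Curie - T_surf = 568 - 12 = 556 C
Convert q to W/m^2: 92.4 mW/m^2 = 0.0924 W/m^2
d = 556 * 2.9 / 0.0924 = 17450.22 m

17450.22


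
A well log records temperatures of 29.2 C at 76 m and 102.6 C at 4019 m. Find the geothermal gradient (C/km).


dT = 102.6 - 29.2 = 73.4 C
dz = 4019 - 76 = 3943 m
gradient = dT/dz * 1000 = 73.4/3943 * 1000 = 18.6153 C/km

18.6153


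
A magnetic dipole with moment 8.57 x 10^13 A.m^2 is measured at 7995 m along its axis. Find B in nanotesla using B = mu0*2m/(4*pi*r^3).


m = 8.57 x 10^13 = 85700000000000 A.m^2
2m = 171400000000000 A.m^2
r^3 = 7995^3 = 511040599875
B = (4pi*10^-7) * 171400000000000 / (4*pi * 511040599875) * 1e9
= 215387592.330116 / 6421925577013.68 * 1e9
= 33539.4096 nT

33539.4096


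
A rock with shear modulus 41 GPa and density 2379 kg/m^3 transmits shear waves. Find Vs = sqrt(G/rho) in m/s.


Convert G to Pa: G = 41e9 Pa
Compute G/rho = 41e9 / 2379 = 17234131.9882
Vs = sqrt(17234131.9882) = 4151.4 m/s

4151.4


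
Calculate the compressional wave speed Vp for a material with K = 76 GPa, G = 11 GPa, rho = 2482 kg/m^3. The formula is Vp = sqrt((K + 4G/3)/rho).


First compute the effective modulus:
K + 4G/3 = 76e9 + 4*11e9/3 = 90666666666.67 Pa
Then divide by density:
90666666666.67 / 2482 = 36529680.3653 Pa/(kg/m^3)
Take the square root:
Vp = sqrt(36529680.3653) = 6043.98 m/s

6043.98


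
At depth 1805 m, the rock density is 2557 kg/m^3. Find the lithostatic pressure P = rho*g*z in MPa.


P = rho * g * z / 1e6
= 2557 * 9.81 * 1805 / 1e6
= 45276926.85 / 1e6
= 45.2769 MPa

45.2769


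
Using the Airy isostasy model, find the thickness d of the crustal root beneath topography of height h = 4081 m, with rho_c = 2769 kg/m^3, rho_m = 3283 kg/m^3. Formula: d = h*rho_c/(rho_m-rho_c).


rho_m - rho_c = 3283 - 2769 = 514
d = 4081 * 2769 / 514
= 11300289 / 514
= 21985.0 m

21985.0


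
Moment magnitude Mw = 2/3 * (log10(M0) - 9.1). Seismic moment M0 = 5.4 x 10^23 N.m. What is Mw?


log10(M0) = log10(5.4 x 10^23) = 23.7324
Mw = 2/3 * (23.7324 - 9.1)
= 2/3 * 14.6324
= 9.75

9.75


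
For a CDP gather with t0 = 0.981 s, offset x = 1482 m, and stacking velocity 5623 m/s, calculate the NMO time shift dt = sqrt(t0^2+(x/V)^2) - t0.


x/Vnmo = 1482/5623 = 0.26356
(x/Vnmo)^2 = 0.069464
t0^2 = 0.962361
sqrt(0.962361 + 0.069464) = 1.015788
dt = 1.015788 - 0.981 = 0.034788

0.034788


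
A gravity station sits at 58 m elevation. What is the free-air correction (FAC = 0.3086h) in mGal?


FAC = 0.3086 * h
= 0.3086 * 58
= 17.8988 mGal

17.8988


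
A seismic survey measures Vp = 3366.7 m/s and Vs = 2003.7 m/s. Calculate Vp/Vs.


Vp/Vs = 3366.7 / 2003.7
= 1.6802

1.6802


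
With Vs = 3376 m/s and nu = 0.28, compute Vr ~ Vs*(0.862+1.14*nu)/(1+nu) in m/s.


Numerator factor = 0.862 + 1.14*0.28 = 1.1812
Denominator = 1 + 0.28 = 1.28
Vr = 3376 * 1.1812 / 1.28 = 3115.41 m/s

3115.41


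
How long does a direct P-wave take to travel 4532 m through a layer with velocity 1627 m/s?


t = x / V
= 4532 / 1627
= 2.7855 s

2.7855


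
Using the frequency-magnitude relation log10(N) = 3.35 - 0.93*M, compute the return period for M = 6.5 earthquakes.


log10(N) = 3.35 - 0.93*6.5 = -2.695
N = 10^-2.695 = 0.002018
T = 1/N = 1/0.002018 = 495.4502 years

495.4502


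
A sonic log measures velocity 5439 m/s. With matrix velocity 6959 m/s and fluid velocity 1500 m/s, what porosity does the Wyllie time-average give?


1/V - 1/Vm = 1/5439 - 1/6959 = 4.016e-05
1/Vf - 1/Vm = 1/1500 - 1/6959 = 0.00052297
phi = 4.016e-05 / 0.00052297 = 0.0768

0.0768


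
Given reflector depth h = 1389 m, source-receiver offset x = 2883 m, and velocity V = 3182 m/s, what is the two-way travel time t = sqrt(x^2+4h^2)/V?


x^2 + 4h^2 = 2883^2 + 4*1389^2 = 8311689 + 7717284 = 16028973
sqrt(16028973) = 4003.62
t = 4003.62 / 3182 = 1.2582 s

1.2582


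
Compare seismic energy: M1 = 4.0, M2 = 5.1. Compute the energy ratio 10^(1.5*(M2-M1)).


M2 - M1 = 5.1 - 4.0 = 1.1
1.5 * 1.1 = 1.65
ratio = 10^1.65 = 44.67

44.67


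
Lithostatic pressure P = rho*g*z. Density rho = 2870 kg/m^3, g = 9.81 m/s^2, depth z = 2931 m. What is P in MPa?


P = rho * g * z / 1e6
= 2870 * 9.81 * 2931 / 1e6
= 82521425.7 / 1e6
= 82.5214 MPa

82.5214


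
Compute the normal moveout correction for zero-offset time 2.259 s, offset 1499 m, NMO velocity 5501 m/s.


x/Vnmo = 1499/5501 = 0.272496
(x/Vnmo)^2 = 0.074254
t0^2 = 5.103081
sqrt(5.103081 + 0.074254) = 2.275376
dt = 2.275376 - 2.259 = 0.016376

0.016376


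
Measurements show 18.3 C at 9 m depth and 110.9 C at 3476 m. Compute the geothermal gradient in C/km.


dT = 110.9 - 18.3 = 92.6 C
dz = 3476 - 9 = 3467 m
gradient = dT/dz * 1000 = 92.6/3467 * 1000 = 26.709 C/km

26.709


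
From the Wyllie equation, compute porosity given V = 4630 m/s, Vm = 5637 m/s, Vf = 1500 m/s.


1/V - 1/Vm = 1/4630 - 1/5637 = 3.858e-05
1/Vf - 1/Vm = 1/1500 - 1/5637 = 0.00048927
phi = 3.858e-05 / 0.00048927 = 0.0789

0.0789


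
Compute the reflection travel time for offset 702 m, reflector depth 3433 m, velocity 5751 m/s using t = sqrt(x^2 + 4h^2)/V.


x^2 + 4h^2 = 702^2 + 4*3433^2 = 492804 + 47141956 = 47634760
sqrt(47634760) = 6901.794
t = 6901.794 / 5751 = 1.2001 s

1.2001


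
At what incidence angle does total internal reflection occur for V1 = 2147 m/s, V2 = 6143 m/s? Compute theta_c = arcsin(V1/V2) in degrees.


V1/V2 = 2147/6143 = 0.349503
theta_c = arcsin(0.349503) = 20.4569 degrees

20.4569


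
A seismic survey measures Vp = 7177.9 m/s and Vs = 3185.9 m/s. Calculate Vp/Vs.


Vp/Vs = 7177.9 / 3185.9
= 2.253

2.253


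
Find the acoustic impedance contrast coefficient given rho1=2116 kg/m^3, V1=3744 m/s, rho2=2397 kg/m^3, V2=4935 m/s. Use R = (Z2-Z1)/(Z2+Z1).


Z1 = 2116 * 3744 = 7922304
Z2 = 2397 * 4935 = 11829195
R = (11829195 - 7922304) / (11829195 + 7922304) = 3906891 / 19751499 = 0.1978

0.1978


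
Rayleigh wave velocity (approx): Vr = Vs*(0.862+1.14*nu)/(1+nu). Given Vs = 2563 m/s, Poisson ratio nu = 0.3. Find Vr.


Numerator factor = 0.862 + 1.14*0.3 = 1.204
Denominator = 1 + 0.3 = 1.3
Vr = 2563 * 1.204 / 1.3 = 2373.73 m/s

2373.73


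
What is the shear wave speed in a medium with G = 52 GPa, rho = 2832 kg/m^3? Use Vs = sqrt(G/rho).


Convert G to Pa: G = 52e9 Pa
Compute G/rho = 52e9 / 2832 = 18361581.9209
Vs = sqrt(18361581.9209) = 4285.04 m/s

4285.04


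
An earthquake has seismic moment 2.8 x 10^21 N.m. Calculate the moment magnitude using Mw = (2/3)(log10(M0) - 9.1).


log10(M0) = log10(2.8 x 10^21) = 21.4472
Mw = 2/3 * (21.4472 - 9.1)
= 2/3 * 12.3472
= 8.23

8.23


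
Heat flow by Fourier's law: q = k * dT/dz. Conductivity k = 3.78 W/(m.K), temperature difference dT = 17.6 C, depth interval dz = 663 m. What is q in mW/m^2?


q = k * dT / dz * 1000
= 3.78 * 17.6 / 663 * 1000
= 0.100344 * 1000
= 100.3439 mW/m^2

100.3439


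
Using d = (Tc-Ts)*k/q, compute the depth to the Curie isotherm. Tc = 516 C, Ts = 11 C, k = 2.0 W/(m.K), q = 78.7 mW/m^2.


T_Curie - T_surf = 516 - 11 = 505 C
Convert q to W/m^2: 78.7 mW/m^2 = 0.0787 W/m^2
d = 505 * 2.0 / 0.0787 = 12833.55 m

12833.55


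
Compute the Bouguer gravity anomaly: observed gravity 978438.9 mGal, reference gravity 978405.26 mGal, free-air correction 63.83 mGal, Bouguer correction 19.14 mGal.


BA = g_obs - g_ref + FAC - BC
= 978438.9 - 978405.26 + 63.83 - 19.14
= 78.33 mGal

78.33


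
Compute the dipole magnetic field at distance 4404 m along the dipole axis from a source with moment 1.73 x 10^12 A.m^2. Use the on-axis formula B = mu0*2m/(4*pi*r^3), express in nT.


m = 1.73 x 10^12 = 1730000000000 A.m^2
2m = 3460000000000 A.m^2
r^3 = 4404^3 = 85416531264
B = (4pi*10^-7) * 3460000000000 / (4*pi * 85416531264) * 1e9
= 4347964.232568 / 1073375788456.42 * 1e9
= 4050.7381 nT

4050.7381


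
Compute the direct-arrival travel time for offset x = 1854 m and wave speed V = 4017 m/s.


t = x / V
= 1854 / 4017
= 0.4615 s

0.4615


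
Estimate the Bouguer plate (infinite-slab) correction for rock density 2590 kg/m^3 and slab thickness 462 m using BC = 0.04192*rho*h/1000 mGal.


BC = 0.04192 * rho * h / 1000
= 0.04192 * 2590 * 462 / 1000
= 50.1606 mGal

50.1606


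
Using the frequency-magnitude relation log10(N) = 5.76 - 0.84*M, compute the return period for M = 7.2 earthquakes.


log10(N) = 5.76 - 0.84*7.2 = -0.288
N = 10^-0.288 = 0.515229
T = 1/N = 1/0.515229 = 1.9409 years

1.9409


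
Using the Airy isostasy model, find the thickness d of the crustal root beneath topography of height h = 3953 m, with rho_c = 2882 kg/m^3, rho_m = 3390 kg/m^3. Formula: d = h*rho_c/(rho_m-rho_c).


rho_m - rho_c = 3390 - 2882 = 508
d = 3953 * 2882 / 508
= 11392546 / 508
= 22426.27 m

22426.27


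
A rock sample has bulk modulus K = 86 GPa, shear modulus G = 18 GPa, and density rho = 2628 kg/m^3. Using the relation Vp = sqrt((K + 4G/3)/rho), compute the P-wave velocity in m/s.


First compute the effective modulus:
K + 4G/3 = 86e9 + 4*18e9/3 = 110000000000.0 Pa
Then divide by density:
110000000000.0 / 2628 = 41856925.4186 Pa/(kg/m^3)
Take the square root:
Vp = sqrt(41856925.4186) = 6469.69 m/s

6469.69


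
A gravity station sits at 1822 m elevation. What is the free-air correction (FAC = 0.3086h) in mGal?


FAC = 0.3086 * h
= 0.3086 * 1822
= 562.2692 mGal

562.2692


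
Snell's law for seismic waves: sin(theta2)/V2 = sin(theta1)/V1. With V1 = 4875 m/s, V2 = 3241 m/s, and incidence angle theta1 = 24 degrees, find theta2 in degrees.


sin(theta1) = sin(24 deg) = 0.406737
sin(theta2) = V2/V1 * sin(theta1) = 3241/4875 * 0.406737 = 0.270407
theta2 = arcsin(0.270407) = 15.6885 degrees

15.6885


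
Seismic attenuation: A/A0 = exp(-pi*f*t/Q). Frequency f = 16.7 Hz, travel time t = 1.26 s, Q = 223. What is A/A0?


pi*f*t/Q = pi*16.7*1.26/223 = 0.296437
A/A0 = exp(-0.296437) = 0.743463

0.743463


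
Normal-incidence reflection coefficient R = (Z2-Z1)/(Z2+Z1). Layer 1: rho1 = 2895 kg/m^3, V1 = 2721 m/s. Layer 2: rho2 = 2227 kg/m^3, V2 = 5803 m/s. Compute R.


Z1 = 2895 * 2721 = 7877295
Z2 = 2227 * 5803 = 12923281
R = (12923281 - 7877295) / (12923281 + 7877295) = 5045986 / 20800576 = 0.2426

0.2426


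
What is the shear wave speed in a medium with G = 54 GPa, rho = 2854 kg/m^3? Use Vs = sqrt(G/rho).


Convert G to Pa: G = 54e9 Pa
Compute G/rho = 54e9 / 2854 = 18920812.8942
Vs = sqrt(18920812.8942) = 4349.81 m/s

4349.81


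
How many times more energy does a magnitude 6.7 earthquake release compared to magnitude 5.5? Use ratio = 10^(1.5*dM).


M2 - M1 = 6.7 - 5.5 = 1.2
1.5 * 1.2 = 1.8
ratio = 10^1.8 = 63.1

63.1


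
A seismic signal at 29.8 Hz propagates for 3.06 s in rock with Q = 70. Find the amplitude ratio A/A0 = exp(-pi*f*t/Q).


pi*f*t/Q = pi*29.8*3.06/70 = 4.092508
A/A0 = exp(-4.092508) = 0.016697

0.016697


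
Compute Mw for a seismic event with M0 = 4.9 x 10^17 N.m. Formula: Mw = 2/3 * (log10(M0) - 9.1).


log10(M0) = log10(4.9 x 10^17) = 17.6902
Mw = 2/3 * (17.6902 - 9.1)
= 2/3 * 8.5902
= 5.73

5.73


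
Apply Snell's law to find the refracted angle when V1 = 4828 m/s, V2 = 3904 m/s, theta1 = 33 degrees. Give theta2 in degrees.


sin(theta1) = sin(33 deg) = 0.544639
sin(theta2) = V2/V1 * sin(theta1) = 3904/4828 * 0.544639 = 0.440404
theta2 = arcsin(0.440404) = 26.1297 degrees

26.1297


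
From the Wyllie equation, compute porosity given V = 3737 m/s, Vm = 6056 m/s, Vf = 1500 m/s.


1/V - 1/Vm = 1/3737 - 1/6056 = 0.00010247
1/Vf - 1/Vm = 1/1500 - 1/6056 = 0.00050154
phi = 0.00010247 / 0.00050154 = 0.2043

0.2043


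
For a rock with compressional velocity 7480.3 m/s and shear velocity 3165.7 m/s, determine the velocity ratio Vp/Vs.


Vp/Vs = 7480.3 / 3165.7
= 2.3629

2.3629


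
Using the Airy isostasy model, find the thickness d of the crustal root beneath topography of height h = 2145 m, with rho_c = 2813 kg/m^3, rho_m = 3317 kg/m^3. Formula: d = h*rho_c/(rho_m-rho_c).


rho_m - rho_c = 3317 - 2813 = 504
d = 2145 * 2813 / 504
= 6033885 / 504
= 11971.99 m

11971.99


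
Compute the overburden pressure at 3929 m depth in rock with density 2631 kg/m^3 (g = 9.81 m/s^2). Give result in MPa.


P = rho * g * z / 1e6
= 2631 * 9.81 * 3929 / 1e6
= 101407922.19 / 1e6
= 101.4079 MPa

101.4079


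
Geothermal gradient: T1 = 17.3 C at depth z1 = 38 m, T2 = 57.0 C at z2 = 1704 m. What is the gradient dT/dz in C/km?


dT = 57.0 - 17.3 = 39.7 C
dz = 1704 - 38 = 1666 m
gradient = dT/dz * 1000 = 39.7/1666 * 1000 = 23.8295 C/km

23.8295


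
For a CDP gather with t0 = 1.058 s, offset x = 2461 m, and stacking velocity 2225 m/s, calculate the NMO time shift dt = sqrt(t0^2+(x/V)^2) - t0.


x/Vnmo = 2461/2225 = 1.106067
(x/Vnmo)^2 = 1.223385
t0^2 = 1.119364
sqrt(1.119364 + 1.223385) = 1.530604
dt = 1.530604 - 1.058 = 0.472604

0.472604


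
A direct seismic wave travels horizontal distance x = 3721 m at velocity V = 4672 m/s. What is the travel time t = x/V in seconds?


t = x / V
= 3721 / 4672
= 0.7964 s

0.7964


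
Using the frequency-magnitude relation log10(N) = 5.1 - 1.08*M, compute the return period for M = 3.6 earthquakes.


log10(N) = 5.1 - 1.08*3.6 = 1.212
N = 10^1.212 = 16.29296
T = 1/N = 1/16.29296 = 0.0614 years

0.0614


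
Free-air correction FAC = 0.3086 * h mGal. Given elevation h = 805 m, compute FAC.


FAC = 0.3086 * h
= 0.3086 * 805
= 248.423 mGal

248.423


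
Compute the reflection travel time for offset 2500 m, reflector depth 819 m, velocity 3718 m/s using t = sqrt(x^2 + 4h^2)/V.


x^2 + 4h^2 = 2500^2 + 4*819^2 = 6250000 + 2683044 = 8933044
sqrt(8933044) = 2988.8198
t = 2988.8198 / 3718 = 0.8039 s

0.8039


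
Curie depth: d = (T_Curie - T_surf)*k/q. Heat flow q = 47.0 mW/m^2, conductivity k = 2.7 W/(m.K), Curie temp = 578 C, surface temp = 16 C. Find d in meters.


T_Curie - T_surf = 578 - 16 = 562 C
Convert q to W/m^2: 47.0 mW/m^2 = 0.047 W/m^2
d = 562 * 2.7 / 0.047 = 32285.11 m

32285.11


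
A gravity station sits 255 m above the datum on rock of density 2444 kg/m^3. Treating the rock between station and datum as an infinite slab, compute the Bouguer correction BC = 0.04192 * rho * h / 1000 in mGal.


BC = 0.04192 * rho * h / 1000
= 0.04192 * 2444 * 255 / 1000
= 26.1254 mGal

26.1254


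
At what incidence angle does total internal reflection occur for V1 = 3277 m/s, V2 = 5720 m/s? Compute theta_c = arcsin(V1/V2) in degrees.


V1/V2 = 3277/5720 = 0.572902
theta_c = arcsin(0.572902) = 34.9528 degrees

34.9528


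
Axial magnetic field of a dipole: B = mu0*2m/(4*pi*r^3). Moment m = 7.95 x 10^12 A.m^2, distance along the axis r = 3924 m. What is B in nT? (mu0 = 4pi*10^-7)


m = 7.95 x 10^12 = 7950000000000 A.m^2
2m = 15900000000000 A.m^2
r^3 = 3924^3 = 60420873024
B = (4pi*10^-7) * 15900000000000 / (4*pi * 60420873024) * 1e9
= 19980529.276831 / 759271083262.72 * 1e9
= 26315.4092 nT

26315.4092


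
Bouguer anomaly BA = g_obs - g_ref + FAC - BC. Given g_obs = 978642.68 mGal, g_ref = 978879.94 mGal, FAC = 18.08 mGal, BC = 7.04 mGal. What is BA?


BA = g_obs - g_ref + FAC - BC
= 978642.68 - 978879.94 + 18.08 - 7.04
= -226.22 mGal

-226.22


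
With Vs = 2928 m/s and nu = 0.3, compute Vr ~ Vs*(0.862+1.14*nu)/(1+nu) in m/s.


Numerator factor = 0.862 + 1.14*0.3 = 1.204
Denominator = 1 + 0.3 = 1.3
Vr = 2928 * 1.204 / 1.3 = 2711.78 m/s

2711.78


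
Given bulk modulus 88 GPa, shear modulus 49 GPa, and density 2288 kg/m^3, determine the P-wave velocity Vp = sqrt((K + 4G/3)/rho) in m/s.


First compute the effective modulus:
K + 4G/3 = 88e9 + 4*49e9/3 = 153333333333.33 Pa
Then divide by density:
153333333333.33 / 2288 = 67016317.0163 Pa/(kg/m^3)
Take the square root:
Vp = sqrt(67016317.0163) = 8186.35 m/s

8186.35


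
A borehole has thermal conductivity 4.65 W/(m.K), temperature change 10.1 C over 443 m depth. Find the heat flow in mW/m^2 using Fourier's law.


q = k * dT / dz * 1000
= 4.65 * 10.1 / 443 * 1000
= 0.106016 * 1000
= 106.0158 mW/m^2

106.0158


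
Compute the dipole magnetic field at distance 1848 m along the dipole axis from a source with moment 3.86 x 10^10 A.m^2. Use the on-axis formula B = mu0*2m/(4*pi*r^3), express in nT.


m = 3.86 x 10^10 = 38600000000 A.m^2
2m = 77200000000 A.m^2
r^3 = 1848^3 = 6311112192
B = (4pi*10^-7) * 77200000000 / (4*pi * 6311112192) * 1e9
= 97012.381143 / 79307774793.47 * 1e9
= 1223.2392 nT

1223.2392


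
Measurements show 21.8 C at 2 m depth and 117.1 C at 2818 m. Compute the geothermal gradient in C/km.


dT = 117.1 - 21.8 = 95.3 C
dz = 2818 - 2 = 2816 m
gradient = dT/dz * 1000 = 95.3/2816 * 1000 = 33.8423 C/km

33.8423


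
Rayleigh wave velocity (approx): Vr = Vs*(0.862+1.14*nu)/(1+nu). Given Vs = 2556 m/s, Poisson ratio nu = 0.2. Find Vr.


Numerator factor = 0.862 + 1.14*0.2 = 1.09
Denominator = 1 + 0.2 = 1.2
Vr = 2556 * 1.09 / 1.2 = 2321.7 m/s

2321.7


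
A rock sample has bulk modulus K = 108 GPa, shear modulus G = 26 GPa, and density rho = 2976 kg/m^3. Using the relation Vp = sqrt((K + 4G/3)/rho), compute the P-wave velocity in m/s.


First compute the effective modulus:
K + 4G/3 = 108e9 + 4*26e9/3 = 142666666666.67 Pa
Then divide by density:
142666666666.67 / 2976 = 47939068.1004 Pa/(kg/m^3)
Take the square root:
Vp = sqrt(47939068.1004) = 6923.8 m/s

6923.8


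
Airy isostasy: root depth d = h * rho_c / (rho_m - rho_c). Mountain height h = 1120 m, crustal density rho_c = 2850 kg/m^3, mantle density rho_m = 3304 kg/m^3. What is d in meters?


rho_m - rho_c = 3304 - 2850 = 454
d = 1120 * 2850 / 454
= 3192000 / 454
= 7030.84 m

7030.84


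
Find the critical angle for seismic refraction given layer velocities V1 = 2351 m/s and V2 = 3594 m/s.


V1/V2 = 2351/3594 = 0.654146
theta_c = arcsin(0.654146) = 40.8549 degrees

40.8549


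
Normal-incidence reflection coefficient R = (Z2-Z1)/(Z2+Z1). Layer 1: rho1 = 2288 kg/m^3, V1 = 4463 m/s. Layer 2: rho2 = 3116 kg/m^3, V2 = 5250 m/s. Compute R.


Z1 = 2288 * 4463 = 10211344
Z2 = 3116 * 5250 = 16359000
R = (16359000 - 10211344) / (16359000 + 10211344) = 6147656 / 26570344 = 0.2314

0.2314


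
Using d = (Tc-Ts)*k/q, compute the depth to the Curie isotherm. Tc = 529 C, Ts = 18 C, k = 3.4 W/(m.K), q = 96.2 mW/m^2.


T_Curie - T_surf = 529 - 18 = 511 C
Convert q to W/m^2: 96.2 mW/m^2 = 0.0962 W/m^2
d = 511 * 3.4 / 0.0962 = 18060.29 m

18060.29


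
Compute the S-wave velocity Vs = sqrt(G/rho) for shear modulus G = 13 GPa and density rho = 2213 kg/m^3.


Convert G to Pa: G = 13e9 Pa
Compute G/rho = 13e9 / 2213 = 5874378.6715
Vs = sqrt(5874378.6715) = 2423.71 m/s

2423.71


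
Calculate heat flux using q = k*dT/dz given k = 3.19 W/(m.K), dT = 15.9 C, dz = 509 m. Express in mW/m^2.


q = k * dT / dz * 1000
= 3.19 * 15.9 / 509 * 1000
= 0.099648 * 1000
= 99.6483 mW/m^2

99.6483


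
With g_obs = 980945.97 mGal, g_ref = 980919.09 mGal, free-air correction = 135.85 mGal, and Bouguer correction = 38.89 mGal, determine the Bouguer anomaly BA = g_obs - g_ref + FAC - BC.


BA = g_obs - g_ref + FAC - BC
= 980945.97 - 980919.09 + 135.85 - 38.89
= 123.84 mGal

123.84


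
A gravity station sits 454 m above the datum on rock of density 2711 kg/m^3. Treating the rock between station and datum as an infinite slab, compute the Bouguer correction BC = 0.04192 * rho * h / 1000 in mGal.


BC = 0.04192 * rho * h / 1000
= 0.04192 * 2711 * 454 / 1000
= 51.5949 mGal

51.5949


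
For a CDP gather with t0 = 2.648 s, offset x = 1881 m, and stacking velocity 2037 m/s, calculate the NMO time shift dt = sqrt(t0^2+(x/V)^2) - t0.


x/Vnmo = 1881/2037 = 0.923417
(x/Vnmo)^2 = 0.852699
t0^2 = 7.011904
sqrt(7.011904 + 0.852699) = 2.80439
dt = 2.80439 - 2.648 = 0.15639

0.15639


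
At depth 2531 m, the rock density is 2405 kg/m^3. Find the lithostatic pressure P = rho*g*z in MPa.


P = rho * g * z / 1e6
= 2405 * 9.81 * 2531 / 1e6
= 59714009.55 / 1e6
= 59.714 MPa

59.714


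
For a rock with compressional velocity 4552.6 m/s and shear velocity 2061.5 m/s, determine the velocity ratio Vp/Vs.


Vp/Vs = 4552.6 / 2061.5
= 2.2084

2.2084


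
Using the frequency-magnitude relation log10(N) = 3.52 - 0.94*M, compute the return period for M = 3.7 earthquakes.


log10(N) = 3.52 - 0.94*3.7 = 0.042
N = 10^0.042 = 1.101539
T = 1/N = 1/1.101539 = 0.9078 years

0.9078


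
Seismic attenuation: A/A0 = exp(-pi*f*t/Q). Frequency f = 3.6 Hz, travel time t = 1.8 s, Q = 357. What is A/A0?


pi*f*t/Q = pi*3.6*1.8/357 = 0.057024
A/A0 = exp(-0.057024) = 0.944572

0.944572


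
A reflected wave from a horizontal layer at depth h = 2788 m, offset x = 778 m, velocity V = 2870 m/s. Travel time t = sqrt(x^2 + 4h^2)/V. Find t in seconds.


x^2 + 4h^2 = 778^2 + 4*2788^2 = 605284 + 31091776 = 31697060
sqrt(31697060) = 5630.0142
t = 5630.0142 / 2870 = 1.9617 s

1.9617


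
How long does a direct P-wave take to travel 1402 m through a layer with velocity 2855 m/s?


t = x / V
= 1402 / 2855
= 0.4911 s

0.4911


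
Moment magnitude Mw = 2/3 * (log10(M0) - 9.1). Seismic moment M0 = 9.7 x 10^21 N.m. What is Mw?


log10(M0) = log10(9.7 x 10^21) = 21.9868
Mw = 2/3 * (21.9868 - 9.1)
= 2/3 * 12.8868
= 8.59

8.59


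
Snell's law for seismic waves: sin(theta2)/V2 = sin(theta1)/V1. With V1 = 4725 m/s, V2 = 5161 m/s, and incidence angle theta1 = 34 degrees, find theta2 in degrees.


sin(theta1) = sin(34 deg) = 0.559193
sin(theta2) = V2/V1 * sin(theta1) = 5161/4725 * 0.559193 = 0.610793
theta2 = arcsin(0.610793) = 37.6468 degrees

37.6468


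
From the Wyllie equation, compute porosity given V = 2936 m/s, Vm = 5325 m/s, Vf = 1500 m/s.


1/V - 1/Vm = 1/2936 - 1/5325 = 0.00015281
1/Vf - 1/Vm = 1/1500 - 1/5325 = 0.00047887
phi = 0.00015281 / 0.00047887 = 0.3191

0.3191


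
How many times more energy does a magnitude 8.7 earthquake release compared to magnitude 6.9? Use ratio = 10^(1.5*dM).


M2 - M1 = 8.7 - 6.9 = 1.8
1.5 * 1.8 = 2.7
ratio = 10^2.7 = 501.19

501.19


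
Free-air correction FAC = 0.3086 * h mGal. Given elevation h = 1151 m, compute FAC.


FAC = 0.3086 * h
= 0.3086 * 1151
= 355.1986 mGal

355.1986


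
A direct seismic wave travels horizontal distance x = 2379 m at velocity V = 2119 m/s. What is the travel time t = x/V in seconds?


t = x / V
= 2379 / 2119
= 1.1227 s

1.1227


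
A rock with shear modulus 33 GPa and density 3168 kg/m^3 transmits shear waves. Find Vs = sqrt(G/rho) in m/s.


Convert G to Pa: G = 33e9 Pa
Compute G/rho = 33e9 / 3168 = 10416666.6667
Vs = sqrt(10416666.6667) = 3227.49 m/s

3227.49


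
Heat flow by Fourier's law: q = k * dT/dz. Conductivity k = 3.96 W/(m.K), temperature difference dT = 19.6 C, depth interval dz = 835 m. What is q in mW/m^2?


q = k * dT / dz * 1000
= 3.96 * 19.6 / 835 * 1000
= 0.092953 * 1000
= 92.9533 mW/m^2

92.9533


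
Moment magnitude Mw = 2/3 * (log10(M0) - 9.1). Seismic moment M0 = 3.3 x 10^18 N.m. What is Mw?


log10(M0) = log10(3.3 x 10^18) = 18.5185
Mw = 2/3 * (18.5185 - 9.1)
= 2/3 * 9.4185
= 6.28

6.28


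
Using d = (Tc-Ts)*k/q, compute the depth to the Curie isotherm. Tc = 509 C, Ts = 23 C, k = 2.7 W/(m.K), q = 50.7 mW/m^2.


T_Curie - T_surf = 509 - 23 = 486 C
Convert q to W/m^2: 50.7 mW/m^2 = 0.0507 W/m^2
d = 486 * 2.7 / 0.0507 = 25881.66 m

25881.66


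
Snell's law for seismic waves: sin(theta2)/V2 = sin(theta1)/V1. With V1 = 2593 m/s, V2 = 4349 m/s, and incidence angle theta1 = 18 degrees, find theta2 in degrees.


sin(theta1) = sin(18 deg) = 0.309017
sin(theta2) = V2/V1 * sin(theta1) = 4349/2593 * 0.309017 = 0.518286
theta2 = arcsin(0.518286) = 31.2173 degrees

31.2173


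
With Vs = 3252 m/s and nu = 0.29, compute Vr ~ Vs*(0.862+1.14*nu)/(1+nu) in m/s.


Numerator factor = 0.862 + 1.14*0.29 = 1.1926
Denominator = 1 + 0.29 = 1.29
Vr = 3252 * 1.1926 / 1.29 = 3006.46 m/s

3006.46


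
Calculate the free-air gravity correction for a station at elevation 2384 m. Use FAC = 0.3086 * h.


FAC = 0.3086 * h
= 0.3086 * 2384
= 735.7024 mGal

735.7024


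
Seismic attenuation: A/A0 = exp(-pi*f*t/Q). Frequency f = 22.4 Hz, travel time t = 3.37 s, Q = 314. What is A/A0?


pi*f*t/Q = pi*22.4*3.37/314 = 0.755263
A/A0 = exp(-0.755263) = 0.469887

0.469887


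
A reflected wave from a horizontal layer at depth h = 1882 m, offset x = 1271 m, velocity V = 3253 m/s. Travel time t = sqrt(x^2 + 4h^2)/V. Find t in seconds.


x^2 + 4h^2 = 1271^2 + 4*1882^2 = 1615441 + 14167696 = 15783137
sqrt(15783137) = 3972.7996
t = 3972.7996 / 3253 = 1.2213 s

1.2213


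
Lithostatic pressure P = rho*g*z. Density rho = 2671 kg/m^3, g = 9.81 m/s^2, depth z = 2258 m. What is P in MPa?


P = rho * g * z / 1e6
= 2671 * 9.81 * 2258 / 1e6
= 59165267.58 / 1e6
= 59.1653 MPa

59.1653


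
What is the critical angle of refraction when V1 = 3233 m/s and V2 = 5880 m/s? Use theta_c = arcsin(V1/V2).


V1/V2 = 3233/5880 = 0.54983
theta_c = arcsin(0.54983) = 33.3553 degrees

33.3553


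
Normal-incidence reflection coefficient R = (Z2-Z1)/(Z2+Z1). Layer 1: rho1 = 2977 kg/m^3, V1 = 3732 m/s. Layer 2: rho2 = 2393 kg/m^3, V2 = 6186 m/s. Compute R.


Z1 = 2977 * 3732 = 11110164
Z2 = 2393 * 6186 = 14803098
R = (14803098 - 11110164) / (14803098 + 11110164) = 3692934 / 25913262 = 0.1425

0.1425


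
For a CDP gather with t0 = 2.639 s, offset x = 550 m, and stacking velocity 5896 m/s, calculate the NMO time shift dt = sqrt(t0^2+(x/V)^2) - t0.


x/Vnmo = 550/5896 = 0.093284
(x/Vnmo)^2 = 0.008702
t0^2 = 6.964321
sqrt(6.964321 + 0.008702) = 2.640648
dt = 2.640648 - 2.639 = 0.001648

0.001648


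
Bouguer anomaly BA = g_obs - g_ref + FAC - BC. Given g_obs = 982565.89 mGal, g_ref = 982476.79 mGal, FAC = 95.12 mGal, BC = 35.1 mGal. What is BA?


BA = g_obs - g_ref + FAC - BC
= 982565.89 - 982476.79 + 95.12 - 35.1
= 149.12 mGal

149.12


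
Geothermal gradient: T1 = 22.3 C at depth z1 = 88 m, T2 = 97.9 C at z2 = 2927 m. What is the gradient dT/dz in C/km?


dT = 97.9 - 22.3 = 75.6 C
dz = 2927 - 88 = 2839 m
gradient = dT/dz * 1000 = 75.6/2839 * 1000 = 26.6291 C/km

26.6291


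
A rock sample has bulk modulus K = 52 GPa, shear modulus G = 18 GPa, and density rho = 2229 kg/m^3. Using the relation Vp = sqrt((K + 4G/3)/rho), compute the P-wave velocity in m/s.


First compute the effective modulus:
K + 4G/3 = 52e9 + 4*18e9/3 = 76000000000.0 Pa
Then divide by density:
76000000000.0 / 2229 = 34096007.1781 Pa/(kg/m^3)
Take the square root:
Vp = sqrt(34096007.1781) = 5839.18 m/s

5839.18


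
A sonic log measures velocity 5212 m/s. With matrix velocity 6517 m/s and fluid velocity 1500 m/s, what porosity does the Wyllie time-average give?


1/V - 1/Vm = 1/5212 - 1/6517 = 3.842e-05
1/Vf - 1/Vm = 1/1500 - 1/6517 = 0.00051322
phi = 3.842e-05 / 0.00051322 = 0.0749

0.0749


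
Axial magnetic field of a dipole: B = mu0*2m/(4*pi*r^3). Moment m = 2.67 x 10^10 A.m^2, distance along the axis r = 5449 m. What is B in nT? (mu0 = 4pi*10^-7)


m = 2.67 x 10^10 = 26700000000 A.m^2
2m = 53400000000 A.m^2
r^3 = 5449^3 = 161789533849
B = (4pi*10^-7) * 53400000000 / (4*pi * 161789533849) * 1e9
= 67104.419081 / 2033107243870.94 * 1e9
= 33.0058 nT

33.0058


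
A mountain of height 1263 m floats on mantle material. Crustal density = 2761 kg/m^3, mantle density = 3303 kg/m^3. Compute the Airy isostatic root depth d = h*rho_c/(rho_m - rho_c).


rho_m - rho_c = 3303 - 2761 = 542
d = 1263 * 2761 / 542
= 3487143 / 542
= 6433.84 m

6433.84


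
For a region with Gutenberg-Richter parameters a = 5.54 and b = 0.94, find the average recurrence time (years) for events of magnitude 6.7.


log10(N) = 5.54 - 0.94*6.7 = -0.758
N = 10^-0.758 = 0.174582
T = 1/N = 1/0.174582 = 5.728 years

5.728


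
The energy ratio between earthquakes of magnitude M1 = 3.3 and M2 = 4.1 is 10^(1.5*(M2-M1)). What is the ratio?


M2 - M1 = 4.1 - 3.3 = 0.8
1.5 * 0.8 = 1.2
ratio = 10^1.2 = 15.85

15.85


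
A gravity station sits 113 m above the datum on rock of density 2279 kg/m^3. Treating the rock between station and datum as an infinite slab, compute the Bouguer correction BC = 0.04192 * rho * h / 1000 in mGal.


BC = 0.04192 * rho * h / 1000
= 0.04192 * 2279 * 113 / 1000
= 10.7955 mGal

10.7955


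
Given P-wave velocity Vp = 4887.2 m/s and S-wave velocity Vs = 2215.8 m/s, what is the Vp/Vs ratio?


Vp/Vs = 4887.2 / 2215.8
= 2.2056

2.2056


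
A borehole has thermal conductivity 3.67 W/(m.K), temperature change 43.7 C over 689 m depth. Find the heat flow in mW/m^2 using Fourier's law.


q = k * dT / dz * 1000
= 3.67 * 43.7 / 689 * 1000
= 0.232771 * 1000
= 232.7707 mW/m^2

232.7707


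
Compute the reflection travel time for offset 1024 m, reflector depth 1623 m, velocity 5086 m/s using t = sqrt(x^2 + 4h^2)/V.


x^2 + 4h^2 = 1024^2 + 4*1623^2 = 1048576 + 10536516 = 11585092
sqrt(11585092) = 3403.688
t = 3403.688 / 5086 = 0.6692 s

0.6692
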